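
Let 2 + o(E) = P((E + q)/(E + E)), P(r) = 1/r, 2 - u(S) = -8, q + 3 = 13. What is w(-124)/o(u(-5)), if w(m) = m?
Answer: 124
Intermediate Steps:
q = 10 (q = -3 + 13 = 10)
u(S) = 10 (u(S) = 2 - 1*(-8) = 2 + 8 = 10)
o(E) = -2 + 2*E/(10 + E) (o(E) = -2 + 1/((E + 10)/(E + E)) = -2 + 1/((10 + E)/((2*E))) = -2 + 1/((10 + E)*(1/(2*E))) = -2 + 1/((10 + E)/(2*E)) = -2 + 2*E/(10 + E))
w(-124)/o(u(-5)) = -124*(-1/1) = -124/((-20*1/20)) = -124/(-1) = -124*(-1) = 124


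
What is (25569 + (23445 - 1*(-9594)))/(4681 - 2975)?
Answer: 29304/853 ≈ 34.354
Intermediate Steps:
(25569 + (23445 - 1*(-9594)))/(4681 - 2975) = (25569 + (23445 + 9594))/1706 = (25569 + 33039)*(1/1706) = 58608*(1/1706) = 29304/853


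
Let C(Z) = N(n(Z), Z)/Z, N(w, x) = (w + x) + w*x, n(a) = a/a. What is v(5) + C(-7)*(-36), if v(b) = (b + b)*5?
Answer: -118/7 ≈ -16.857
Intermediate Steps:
n(a) = 1
N(w, x) = w + x + w*x
v(b) = 10*b (v(b) = (2*b)*5 = 10*b)
C(Z) = (1 + 2*Z)/Z (C(Z) = (1 + Z + 1*Z)/Z = (1 + Z + Z)/Z = (1 + 2*Z)/Z)
v(5) + C(-7)*(-36) = 10*5 + (2 + 1/(-7))*(-36) = 50 + (2 - ⅐)*(-36) = 50 + (13/7)*(-36) = 50 - 468/7 = -118/7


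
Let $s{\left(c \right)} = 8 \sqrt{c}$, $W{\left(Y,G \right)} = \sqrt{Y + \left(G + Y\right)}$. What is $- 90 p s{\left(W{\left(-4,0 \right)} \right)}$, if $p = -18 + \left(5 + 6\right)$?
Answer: $5040 \cdot 2^{\frac{3}{4}} \sqrt{i} \approx 5993.6 + 5993.6 i$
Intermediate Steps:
$W{\left(Y,G \right)} = \sqrt{G + 2 Y}$
$p = -7$ ($p = -18 + 11 = -7$)
$- 90 p s{\left(W{\left(-4,0 \right)} \right)} = \left(-90\right) \left(-7\right) 8 \sqrt{\sqrt{0 + 2 \left(-4\right)}} = 630 \cdot 8 \sqrt{\sqrt{0 - 8}} = 630 \cdot 8 \sqrt{\sqrt{-8}} = 630 \cdot 8 \sqrt{2 i \sqrt{2}} = 630 \cdot 8 \cdot 2^{\frac{3}{4}} \sqrt{i} = 5040 \cdot 2^{\frac{3}{4}} \sqrt{i}$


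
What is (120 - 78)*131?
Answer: 5502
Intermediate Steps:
(120 - 78)*131 = 42*131 = 5502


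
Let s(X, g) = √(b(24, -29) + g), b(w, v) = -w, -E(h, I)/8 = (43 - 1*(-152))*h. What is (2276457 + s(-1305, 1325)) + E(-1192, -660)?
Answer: 4135977 + √1301 ≈ 4.1360e+6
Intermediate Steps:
E(h, I) = -1560*h (E(h, I) = -8*(43 - 1*(-152))*h = -8*(43 + 152)*h = -1560*h)
s(X, g) = √(-24 + g) (s(X, g) = √(-1*24 + g) = √(-24 + g))
(2276457 + s(-1305, 1325)) + E(-1192, -660) = (2276457 + √(-24 + 1325)) - 1560*(-1192) = (2276457 + √1301) + 1859520 = 4135977 + √1301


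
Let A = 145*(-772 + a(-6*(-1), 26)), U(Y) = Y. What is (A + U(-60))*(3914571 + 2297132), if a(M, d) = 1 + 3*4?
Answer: -684001675845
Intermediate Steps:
a(M, d) = 13 (a(M, d) = 1 + 12 = 13)
A = -110055 (A = 145*(-772 + 13) = 145*(-759) = -110055)
(A + U(-60))*(3914571 + 2297132) = (-110055 - 60)*(3914571 + 2297132) = -110115*6211703 = -684001675845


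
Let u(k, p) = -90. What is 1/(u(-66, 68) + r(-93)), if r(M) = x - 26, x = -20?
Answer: -1/136 ≈ -0.0073529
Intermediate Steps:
r(M) = -46 (r(M) = -20 - 26 = -46)
1/(u(-66, 68) + r(-93)) = 1/(-90 - 46) = 1/(-136) = -1/136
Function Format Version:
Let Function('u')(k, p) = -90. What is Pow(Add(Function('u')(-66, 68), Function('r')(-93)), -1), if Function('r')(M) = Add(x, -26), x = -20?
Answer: Rational(-1, 136) ≈ -0.0073529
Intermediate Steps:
Function('r')(M) = -46 (Function('r')(M) = Add(-20, -26) = -46)
Pow(Add(Function('u')(-66, 68), Function('r')(-93)), -1) = Pow(Add(-90, -46), -1) = Pow(-136, -1) = Rational(-1, 136)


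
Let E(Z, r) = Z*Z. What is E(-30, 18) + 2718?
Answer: 3618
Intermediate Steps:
E(Z, r) = Z²
E(-30, 18) + 2718 = (-30)² + 2718 = 900 + 2718 = 3618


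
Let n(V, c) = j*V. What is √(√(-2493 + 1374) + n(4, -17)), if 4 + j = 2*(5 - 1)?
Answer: √(16 + I*√1119) ≈ 5.1517 + 3.2466*I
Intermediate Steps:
j = 4 (j = -4 + 2*(5 - 1) = -4 + 2*4 = -4 + 8 = 4)
n(V, c) = 4*V
√(√(-2493 + 1374) + n(4, -17)) = √(√(-2493 + 1374) + 4*4) = √(√(-1119) + 16) = √(I*√1119 + 16) = √(16 + I*√1119)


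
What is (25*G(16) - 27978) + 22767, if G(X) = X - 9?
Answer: -5036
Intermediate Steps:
G(X) = -9 + X
(25*G(16) - 27978) + 22767 = (25*(-9 + 16) - 27978) + 22767 = (25*7 - 27978) + 22767 = (175 - 27978) + 22767 = -27803 + 22767 = -5036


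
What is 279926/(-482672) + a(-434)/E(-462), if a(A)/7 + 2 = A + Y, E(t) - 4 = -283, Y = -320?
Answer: 137566715/7481416 ≈ 18.388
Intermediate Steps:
E(t) = -279 (E(t) = 4 - 283 = -279)
a(A) = -2254 + 7*A (a(A) = -14 + 7*(A - 320) = -14 + 7*(-320 + A) = -14 + (-2240 + 7*A) = -2254 + 7*A)
279926/(-482672) + a(-434)/E(-462) = 279926/(-482672) + (-2254 + 7*(-434))/(-279) = 279926*(-1/482672) + (-2254 - 3038)*(-1/279) = -139963/241336 - 5292*(-1/279) = -139963/241336 + 588/31 = 137566715/7481416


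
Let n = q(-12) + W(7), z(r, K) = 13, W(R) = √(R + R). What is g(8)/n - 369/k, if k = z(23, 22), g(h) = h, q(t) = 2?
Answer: -1949/65 + 4*√14/5 ≈ -26.991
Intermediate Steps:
W(R) = √2*√R (W(R) = √(2*R) = √2*√R)
n = 2 + √14 (n = 2 + √2*√7 = 2 + √14 ≈ 5.7417)
k = 13
g(8)/n - 369/k = 8/(2 + √14) - 369/13 = -369/13 + 8/(2 + √14)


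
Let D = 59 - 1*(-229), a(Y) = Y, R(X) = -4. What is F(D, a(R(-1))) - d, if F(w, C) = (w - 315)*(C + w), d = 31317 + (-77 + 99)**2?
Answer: -39469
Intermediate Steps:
D = 288 (D = 59 + 229 = 288)
d = 31801 (d = 31317 + 22**2 = 31317 + 484 = 31801)
F(w, C) = (-315 + w)*(C + w)
F(D, a(R(-1))) - d = (288**2 - 315*(-4) - 315*288 - 4*288) - 1*31801 = (82944 + 1260 - 90720 - 1152) - 31801 = -7668 - 31801 = -39469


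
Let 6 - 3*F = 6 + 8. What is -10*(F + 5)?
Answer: -70/3 ≈ -23.333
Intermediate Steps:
F = -8/3 (F = 2 - (6 + 8)/3 = 2 - ⅓*14 = 2 - 14/3 = -8/3 ≈ -2.6667)
-10*(F + 5) = -10*(-8/3 + 5) = -10*7/3 = -70/3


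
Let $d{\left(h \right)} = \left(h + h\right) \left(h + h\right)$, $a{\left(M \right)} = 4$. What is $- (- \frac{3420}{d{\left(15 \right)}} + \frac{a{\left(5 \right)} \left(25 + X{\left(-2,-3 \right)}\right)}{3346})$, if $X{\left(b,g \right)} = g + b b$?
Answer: $\frac{31527}{8365} \approx 3.7689$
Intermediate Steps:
$X{\left(b,g \right)} = g + b^{2}$
$d{\left(h \right)} = 4 h^{2}$ ($d{\left(h \right)} = 2 h 2 h = 4 h^{2}$)
$- (- \frac{3420}{d{\left(15 \right)}} + \frac{a{\left(5 \right)} \left(25 + X{\left(-2,-3 \right)}\right)}{3346}) = - (- \frac{3420}{4 \cdot 15^{2}} + \frac{4 \left(25 - \left(3 - \left(-2\right)^{2}\right)\right)}{3346}) = - (- \frac{3420}{4 \cdot 225} + 4 \left(25 + \left(-3 + 4\right)\right) \frac{1}{3346}) = - (- \frac{3420}{900} + 4 \left(25 + 1\right) \frac{1}{3346}) = - (\left(-3420\right) \frac{1}{900} + 4 \cdot 26 \cdot \frac{1}{3346}) = - (- \frac{19}{5} + 104 \cdot \frac{1}{3346}) = - (- \frac{19}{5} + \frac{52}{1673}) = \left(-1\right) \left(- \frac{31527}{8365}\right) = \frac{31527}{8365}$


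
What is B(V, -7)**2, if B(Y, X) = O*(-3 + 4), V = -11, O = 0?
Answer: 0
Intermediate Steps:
B(Y, X) = 0 (B(Y, X) = 0*(-3 + 4) = 0*1 = 0)
B(V, -7)**2 = 0**2 = 0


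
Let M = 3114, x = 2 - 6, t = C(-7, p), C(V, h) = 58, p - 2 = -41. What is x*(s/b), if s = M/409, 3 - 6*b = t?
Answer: 74736/22495 ≈ 3.3223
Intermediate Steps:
p = -39 (p = 2 - 41 = -39)
t = 58
x = -4
b = -55/6 (b = ½ - ⅙*58 = ½ - 29/3 = -55/6 ≈ -9.1667)
s = 3114/409 ≈ 7.6137
x*(s/b) = -12456/(409*(-55/6)) = -12456*(-6)/(409*55) = -4*(-18684/22495) = 74736/22495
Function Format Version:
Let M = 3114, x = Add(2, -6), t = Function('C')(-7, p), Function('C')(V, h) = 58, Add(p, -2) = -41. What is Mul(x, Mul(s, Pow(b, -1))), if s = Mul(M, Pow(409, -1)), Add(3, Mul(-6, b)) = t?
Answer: Rational(74736, 22495) ≈ 3.3223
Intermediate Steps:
p = -39 (p = Add(2, -41) = -39)
t = 58
x = -4
b = Rational(-55, 6) (b = Add(Rational(1, 2), Mul(Rational(-1, 6), 58)) = Add(Rational(1, 2), Rational(-29, 3)) = Rational(-55, 6) ≈ -9.1667)
s = Rational(3114, 409) (s = Mul(3114, Pow(409, -1)) = Mul(3114, Rational(1, 409)) = Rational(3114, 409) ≈ 7.6137)
Mul(x, Mul(s, Pow(b, -1))) = Mul(-4, Mul(Rational(3114, 409), Pow(Rational(-55, 6), -1))) = Mul(-4, Mul(Rational(3114, 409), Rational(-6, 55))) = Mul(-4, Rational(-18684, 22495)) = Rational(74736, 22495)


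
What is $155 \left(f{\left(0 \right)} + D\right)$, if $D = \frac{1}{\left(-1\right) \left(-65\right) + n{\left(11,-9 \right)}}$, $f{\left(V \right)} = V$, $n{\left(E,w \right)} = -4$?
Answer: $\frac{155}{61} \approx 2.541$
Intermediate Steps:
$D = \frac{1}{61}$ ($D = \frac{1}{\left(-1\right) \left(-65\right) - 4} = \frac{1}{65 - 4} = \frac{1}{61} \approx 0.016393$)
$155 \left(f{\left(0 \right)} + D\right) = 155 \left(0 + \frac{1}{61}\right) = 155 \cdot \frac{1}{61} = \frac{155}{61}$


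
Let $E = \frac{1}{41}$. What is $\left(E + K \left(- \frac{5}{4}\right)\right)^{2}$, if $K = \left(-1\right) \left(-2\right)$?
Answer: $\frac{41209}{6724} \approx 6.1286$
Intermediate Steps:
$K = 2$
$E = \frac{1}{41} \approx 0.02439$
$\left(E + K \left(- \frac{5}{4}\right)\right)^{2} = \left(\frac{1}{41} + 2 \left(- \frac{5}{4}\right)\right)^{2} = \left(\frac{1}{41} - \frac{5}{2}\right)^{2} = \left(- \frac{203}{82}\right)^{2} = \frac{41209}{6724}$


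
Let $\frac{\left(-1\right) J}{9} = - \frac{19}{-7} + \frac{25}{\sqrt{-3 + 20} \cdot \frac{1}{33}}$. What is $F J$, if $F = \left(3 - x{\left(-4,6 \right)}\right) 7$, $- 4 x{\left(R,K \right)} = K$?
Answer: $- \frac{1539}{2} - \frac{467775 \sqrt{17}}{34} \approx -57496.0$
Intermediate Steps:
$x{\left(R,K \right)} = - \frac{K}{4}$
$J = - \frac{171}{7} - \frac{7425 \sqrt{17}}{17}$ ($J = - 9 \left(- \frac{19}{-7} + \frac{25}{\sqrt{-3 + 20} \cdot \frac{1}{33}}\right) = - 9 \left(\left(-19\right) \left(- \frac{1}{7}\right) + \frac{25}{\sqrt{17} \cdot \frac{1}{33}}\right) = - 9 \left(\frac{19}{7} + \frac{25}{\frac{1}{33} \sqrt{17}}\right) = - 9 \left(\frac{19}{7} + 25 \frac{33 \sqrt{17}}{17}\right) = - 9 \left(\frac{19}{7} + \frac{825 \sqrt{17}}{17}\right) = - \frac{171}{7} - \frac{7425 \sqrt{17}}{17} \approx -1825.3$)
$F = \frac{63}{2}$ ($F = \left(3 - \left(- \frac{1}{4}\right) 6\right) 7 = \left(3 - - \frac{3}{2}\right) 7 = \left(3 + \frac{3}{2}\right) 7 = \frac{9}{2} \cdot 7 = \frac{63}{2} \approx 31.5$)
$F J = \frac{63 \left(- \frac{171}{7} - \frac{7425 \sqrt{17}}{17}\right)}{2} = - \frac{1539}{2} - \frac{467775 \sqrt{17}}{34}$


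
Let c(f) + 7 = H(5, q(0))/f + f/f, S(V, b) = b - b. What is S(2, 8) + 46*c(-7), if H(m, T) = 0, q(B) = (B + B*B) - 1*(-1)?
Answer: -276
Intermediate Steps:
S(V, b) = 0
q(B) = 1 + B + B² (q(B) = (B + B²) + 1 = 1 + B + B²)
c(f) = -6 (c(f) = -7 + (0/f + f/f) = -7 + (0 + 1) = -7 + 1 = -6)
S(2, 8) + 46*c(-7) = 0 + 46*(-6) = 0 - 276 = -276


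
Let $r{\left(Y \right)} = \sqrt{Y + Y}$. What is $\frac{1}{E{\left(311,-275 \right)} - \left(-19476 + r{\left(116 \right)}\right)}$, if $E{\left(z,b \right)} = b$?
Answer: $\frac{19201}{368678169} + \frac{2 \sqrt{58}}{368678169} \approx 5.2122 \cdot 10^{-5}$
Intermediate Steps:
$r{\left(Y \right)} = \sqrt{2} \sqrt{Y}$ ($r{\left(Y \right)} = \sqrt{2 Y} = \sqrt{2} \sqrt{Y}$)
$\frac{1}{E{\left(311,-275 \right)} - \left(-19476 + r{\left(116 \right)}\right)} = \frac{1}{-275 + \left(19476 - \sqrt{2} \sqrt{116}\right)} = \frac{1}{-275 + \left(19476 - \sqrt{2} \cdot 2 \sqrt{29}\right)} = \frac{1}{-275 + \left(19476 - 2 \sqrt{58}\right)} = \frac{1}{19201 - 2 \sqrt{58}}$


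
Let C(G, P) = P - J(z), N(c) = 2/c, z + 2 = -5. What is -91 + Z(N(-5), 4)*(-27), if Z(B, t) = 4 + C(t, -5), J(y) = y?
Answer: -253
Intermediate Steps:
z = -7 (z = -2 - 5 = -7)
C(G, P) = 7 + P (C(G, P) = P - 1*(-7) = P + 7 = 7 + P)
Z(B, t) = 6 (Z(B, t) = 4 + (7 - 5) = 4 + 2 = 6)
-91 + Z(N(-5), 4)*(-27) = -91 + 6*(-27) = -91 - 162 = -253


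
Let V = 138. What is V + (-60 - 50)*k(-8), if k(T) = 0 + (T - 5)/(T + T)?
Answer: 389/8 ≈ 48.625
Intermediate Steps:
k(T) = (-5 + T)/(2*T) (k(T) = 0 + (-5 + T)/((2*T)) = 0 + (-5 + T)*(1/(2*T)) = 0 + (-5 + T)/(2*T) = (-5 + T)/(2*T))
V + (-60 - 50)*k(-8) = 138 + (-60 - 50)*((1/2)*(-5 - 8)/(-8)) = 138 - 55*(-1)*(-13)/8 = 138 - 110*13/16 = 138 - 715/8 = 389/8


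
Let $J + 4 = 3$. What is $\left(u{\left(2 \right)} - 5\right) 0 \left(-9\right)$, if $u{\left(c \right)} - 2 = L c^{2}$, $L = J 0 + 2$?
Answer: $0$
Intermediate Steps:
$J = -1$ ($J = -4 + 3 = -1$)
$L = 2$ ($L = \left(-1\right) 0 + 2 = 0 + 2 = 2$)
$u{\left(c \right)} = 2 + 2 c^{2}$
$\left(u{\left(2 \right)} - 5\right) 0 \left(-9\right) = \left(\left(2 + 2 \cdot 2^{2}\right) - 5\right) 0 \left(-9\right) = \left(\left(2 + 2 \cdot 4\right) - 5\right) 0 \left(-9\right) = \left(\left(2 + 8\right) - 5\right) 0 \left(-9\right) = \left(10 - 5\right) 0 \left(-9\right) = 5 \cdot 0 \left(-9\right) = 0 \left(-9\right) = 0$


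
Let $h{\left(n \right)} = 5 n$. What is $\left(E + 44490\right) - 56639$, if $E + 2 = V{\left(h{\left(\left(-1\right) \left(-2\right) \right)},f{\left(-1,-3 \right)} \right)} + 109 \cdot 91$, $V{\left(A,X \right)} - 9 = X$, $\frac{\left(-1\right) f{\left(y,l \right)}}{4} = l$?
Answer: $-2211$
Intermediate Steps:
$f{\left(y,l \right)} = - 4 l$
$V{\left(A,X \right)} = 9 + X$
$E = 9938$ ($E = -2 + \left(\left(9 - -12\right) + 109 \cdot 91\right) = -2 + \left(\left(9 + 12\right) + 9919\right) = -2 + \left(21 + 9919\right) = -2 + 9940 = 9938$)
$\left(E + 44490\right) - 56639 = \left(9938 + 44490\right) - 56639 = 54428 - 56639 = -2211$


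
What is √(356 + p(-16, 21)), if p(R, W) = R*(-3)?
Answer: 2*√101 ≈ 20.100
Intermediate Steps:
p(R, W) = -3*R
√(356 + p(-16, 21)) = √(356 - 3*(-16)) = √(356 + 48) = √404 = 2*√101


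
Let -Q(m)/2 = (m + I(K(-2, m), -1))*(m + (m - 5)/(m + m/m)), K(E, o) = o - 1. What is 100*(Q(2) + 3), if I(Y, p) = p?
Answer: 100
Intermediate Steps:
K(E, o) = -1 + o
Q(m) = -2*(-1 + m)*(m + (-5 + m)/(1 + m)) (Q(m) = -2*(m - 1)*(m + (m - 5)/(m + m/m)) = -2*(-1 + m)*(m + (-5 + m)/(m + 1)) = -2*(-1 + m)*(m + (-5 + m)/(1 + m)))
100*(Q(2) + 3) = 100*(2*(-5 - 1*2**2 - 1*2**3 + 7*2)/(1 + 2) + 3) = 100*(2*(-5 - 1*4 - 1*8 + 14)/3 + 3) = 100*(2*(1/3)*(-5 - 4 - 8 + 14) + 3) = 100*(2*(1/3)*(-3) + 3) = 100*(-2 + 3) = 100*1 = 100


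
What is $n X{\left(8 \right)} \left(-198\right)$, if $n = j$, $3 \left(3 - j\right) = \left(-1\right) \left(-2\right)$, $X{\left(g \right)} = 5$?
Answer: $-2310$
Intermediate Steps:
$j = \frac{7}{3}$ ($j = 3 - \frac{\left(-1\right) \left(-2\right)}{3} = 3 - \frac{2}{3} = \frac{7}{3} \approx 2.3333$)
$n = \frac{7}{3} \approx 2.3333$
$n X{\left(8 \right)} \left(-198\right) = \frac{7}{3} \cdot 5 \left(-198\right) = \frac{35}{3} \left(-198\right) = -2310$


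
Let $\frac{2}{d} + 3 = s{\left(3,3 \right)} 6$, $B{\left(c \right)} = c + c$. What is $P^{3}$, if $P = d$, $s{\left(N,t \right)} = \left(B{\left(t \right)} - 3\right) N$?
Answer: $\frac{8}{132651} \approx 6.0309 \cdot 10^{-5}$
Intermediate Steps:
$B{\left(c \right)} = 2 c$
$s{\left(N,t \right)} = N \left(-3 + 2 t\right)$ ($s{\left(N,t \right)} = \left(2 t - 3\right) N = \left(-3 + 2 t\right) N = N \left(-3 + 2 t\right)$)
$d = \frac{2}{51}$ ($d = \frac{2}{-3 + 3 \left(-3 + 2 \cdot 3\right) 6} = \frac{2}{-3 + 3 \left(-3 + 6\right) 6} = \frac{2}{-3 + 3 \cdot 3 \cdot 6} = \frac{2}{-3 + 9 \cdot 6} = \frac{2}{-3 + 54} = \frac{2}{51} \approx 0.039216$)
$P = \frac{2}{51} \approx 0.039216$
$P^{3} = \left(\frac{2}{51}\right)^{3} = \frac{8}{132651}$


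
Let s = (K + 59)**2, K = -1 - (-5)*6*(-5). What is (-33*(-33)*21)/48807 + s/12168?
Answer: 872945/749853 ≈ 1.1642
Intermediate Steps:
K = -151 (K = -1 - (-5)*(-30) = -1 - 1*150 = -1 - 150 = -151)
s = 8464 (s = (-151 + 59)**2 = (-92)**2 = 8464)
(-33*(-33)*21)/48807 + s/12168 = (-33*(-33)*21)/48807 + 8464/12168 = (1089*21)*(1/48807) + 8464*(1/12168) = 22869*(1/48807) + 1058/1521 = 231/493 + 1058/1521 = 872945/749853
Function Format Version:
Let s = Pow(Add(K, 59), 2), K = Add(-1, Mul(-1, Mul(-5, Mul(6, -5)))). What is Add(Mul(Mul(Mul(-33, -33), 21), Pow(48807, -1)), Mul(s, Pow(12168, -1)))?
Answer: Rational(872945, 749853) ≈ 1.1642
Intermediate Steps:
K = -151 (K = Add(-1, Mul(-1, Mul(-5, -30))) = Add(-1, Mul(-1, 150)) = Add(-1, -150) = -151)
s = 8464 (s = Pow(Add(-151, 59), 2) = Pow(-92, 2) = 8464)
Add(Mul(Mul(Mul(-33, -33), 21), Pow(48807, -1)), Mul(s, Pow(12168, -1))) = Add(Mul(Mul(Mul(-33, -33), 21), Pow(48807, -1)), Mul(8464, Pow(12168, -1))) = Add(Mul(Mul(1089, 21), Rational(1, 48807)), Mul(8464, Rational(1, 12168))) = Add(Mul(22869, Rational(1, 48807)), Rational(1058, 1521)) = Add(Rational(231, 493), Rational(1058, 1521)) = Rational(872945, 749853)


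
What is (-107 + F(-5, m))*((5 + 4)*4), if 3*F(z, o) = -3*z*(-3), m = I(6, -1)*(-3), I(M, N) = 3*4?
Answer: -4392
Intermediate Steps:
I(M, N) = 12
m = -36 (m = 12*(-3) = -36)
F(z, o) = 3*z (F(z, o) = (-3*z*(-3))/3 = (9*z)/3 = 3*z)
(-107 + F(-5, m))*((5 + 4)*4) = (-107 + 3*(-5))*((5 + 4)*4) = (-107 - 15)*(9*4) = -122*36 = -4392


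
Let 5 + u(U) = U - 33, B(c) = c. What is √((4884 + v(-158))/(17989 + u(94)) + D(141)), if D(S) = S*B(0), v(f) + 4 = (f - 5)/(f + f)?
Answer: √244283579985/950370 ≈ 0.52006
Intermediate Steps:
u(U) = -38 + U (u(U) = -5 + (U - 33) = -5 + (-33 + U) = -38 + U)
v(f) = -4 + (-5 + f)/(2*f) (v(f) = -4 + (f - 5)/(f + f) = -4 + (-5 + f)/((2*f)) = -4 + (-5 + f)*(1/(2*f)) = -4 + (-5 + f)/(2*f))
D(S) = 0 (D(S) = S*0 = 0)
√((4884 + v(-158))/(17989 + u(94)) + D(141)) = √((4884 + (½)*(-5 - 7*(-158))/(-158))/(17989 + (-38 + 94)) + 0) = √((4884 + (½)*(-1/158)*(-5 + 1106))/(17989 + 56) + 0) = √((4884 + (½)*(-1/158)*1101)/18045 + 0) = √((4884 - 1101/316)*(1/18045) + 0) = √((1542243/316)*(1/18045) + 0) = √(514081/1900740 + 0) = √(514081/1900740) = √244283579985/950370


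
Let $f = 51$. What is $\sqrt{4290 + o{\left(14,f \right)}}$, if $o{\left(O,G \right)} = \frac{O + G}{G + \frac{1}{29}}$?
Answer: $\frac{\sqrt{93996058}}{148} \approx 65.508$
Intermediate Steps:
$o{\left(O,G \right)} = \frac{G + O}{\frac{1}{29} + G}$ ($o{\left(O,G \right)} = \frac{G + O}{G + \frac{1}{29}} = \frac{G + O}{\frac{1}{29} + G}$)
$\sqrt{4290 + o{\left(14,f \right)}} = \sqrt{4290 + \frac{29 \left(51 + 14\right)}{1 + 29 \cdot 51}} = \sqrt{4290 + 29 \frac{1}{1 + 1479} \cdot 65} = \sqrt{4290 + 29 \cdot \frac{1}{1480} \cdot 65} = \sqrt{4290 + \frac{377}{296}} = \sqrt{\frac{1270217}{296}} = \frac{\sqrt{93996058}}{148}$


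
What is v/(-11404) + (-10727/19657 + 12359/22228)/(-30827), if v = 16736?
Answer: -56356065205949785/38401315802165492 ≈ -1.4676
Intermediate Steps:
v/(-11404) + (-10727/19657 + 12359/22228)/(-30827) = 16736/(-11404) + (-10727/19657 + 12359/22228)/(-30827) = 16736*(-1/11404) + (-10727*1/19657 + 12359*(1/22228))*(-1/30827) = -4184/2851 + (-10727/19657 + 12359/22228)*(-1/30827) = -4184/2851 + (4501107/436935796)*(-1/30827) = -4184/2851 - 4501107/13469419783292 = -56356065205949785/38401315802165492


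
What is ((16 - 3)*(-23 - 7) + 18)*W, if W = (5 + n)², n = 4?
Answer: -30132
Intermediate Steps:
W = 81 (W = (5 + 4)² = 9² = 81)
((16 - 3)*(-23 - 7) + 18)*W = ((16 - 3)*(-23 - 7) + 18)*81 = (13*(-30) + 18)*81 = (-390 + 18)*81 = -372*81 = -30132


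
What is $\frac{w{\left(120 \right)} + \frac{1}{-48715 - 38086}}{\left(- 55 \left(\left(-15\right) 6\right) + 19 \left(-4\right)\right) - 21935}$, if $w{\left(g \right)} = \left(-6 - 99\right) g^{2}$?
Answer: $\frac{131243112001}{1480911861} \approx 88.623$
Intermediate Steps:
$w{\left(g \right)} = - 105 g^{2}$
$\frac{w{\left(120 \right)} + \frac{1}{-48715 - 38086}}{\left(- 55 \left(\left(-15\right) 6\right) + 19 \left(-4\right)\right) - 21935} = \frac{- 105 \cdot 120^{2} + \frac{1}{-48715 - 38086}}{\left(- 55 \left(\left(-15\right) 6\right) + 19 \left(-4\right)\right) - 21935} = \frac{\left(-105\right) 14400 + \frac{1}{-86801}}{\left(\left(-55\right) \left(-90\right) - 76\right) - 21935} = \frac{-1512000 - \frac{1}{86801}}{\left(4950 - 76\right) - 21935} = - \frac{131243112001}{86801 \left(4874 - 21935\right)} = - \frac{131243112001}{86801 \left(-17061\right)} = \left(- \frac{131243112001}{86801}\right) \left(- \frac{1}{17061}\right) = \frac{131243112001}{1480911861}$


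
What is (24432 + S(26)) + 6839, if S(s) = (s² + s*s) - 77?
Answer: 32546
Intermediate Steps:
S(s) = -77 + 2*s² (S(s) = (s² + s²) - 77 = 2*s² - 77 = -77 + 2*s²)
(24432 + S(26)) + 6839 = (24432 + (-77 + 2*26²)) + 6839 = (24432 + (-77 + 2*676)) + 6839 = (24432 + (-77 + 1352)) + 6839 = (24432 + 1275) + 6839 = 25707 + 6839 = 32546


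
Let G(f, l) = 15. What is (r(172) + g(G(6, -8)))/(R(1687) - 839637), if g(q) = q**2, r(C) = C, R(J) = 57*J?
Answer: -397/743478 ≈ -0.00053398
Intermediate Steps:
(r(172) + g(G(6, -8)))/(R(1687) - 839637) = (172 + 15**2)/(57*1687 - 839637) = (172 + 225)/(96159 - 839637) = 397/(-743478) = 397*(-1/743478) = -397/743478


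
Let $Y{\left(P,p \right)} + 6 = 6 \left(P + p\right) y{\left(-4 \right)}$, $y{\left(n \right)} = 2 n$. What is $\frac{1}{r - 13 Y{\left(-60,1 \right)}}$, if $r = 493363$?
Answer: $\frac{1}{456625} \approx 2.19 \cdot 10^{-6}$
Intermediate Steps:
$Y{\left(P,p \right)} = -6 - 48 P - 48 p$ ($Y{\left(P,p \right)} = -6 + 6 \left(P + p\right) 2 \left(-4\right) = -6 + \left(6 P + 6 p\right) \left(-8\right) = -6 - \left(48 P + 48 p\right) = -6 - 48 P - 48 p$)
$\frac{1}{r - 13 Y{\left(-60,1 \right)}} = \frac{1}{493363 - 13 \left(-6 - -2880 - 48\right)} = \frac{1}{493363 - 13 \left(-6 + 2880 - 48\right)} = \frac{1}{493363 - 13 \cdot 2826} = \frac{1}{493363 - 36738} = \frac{1}{456625}$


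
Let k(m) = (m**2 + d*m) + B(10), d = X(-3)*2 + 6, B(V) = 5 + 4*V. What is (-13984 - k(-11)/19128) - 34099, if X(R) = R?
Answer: -459865895/9564 ≈ -48083.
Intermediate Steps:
d = 0 (d = -3*2 + 6 = -6 + 6 = 0)
k(m) = 45 + m**2 (k(m) = (m**2 + 0*m) + (5 + 4*10) = (m**2 + 0) + (5 + 40) = m**2 + 45 = 45 + m**2)
(-13984 - k(-11)/19128) - 34099 = (-13984 - (45 + (-11)**2)/19128) - 34099 = (-13984 - (45 + 121)/19128) - 34099 = (-13984 - 166/19128) - 34099 = (-13984 - 1*83/9564) - 34099 = (-13984 - 83/9564) - 34099 = -133743059/9564 - 34099 = -459865895/9564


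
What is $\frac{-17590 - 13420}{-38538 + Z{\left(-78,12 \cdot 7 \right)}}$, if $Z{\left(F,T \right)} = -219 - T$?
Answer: $\frac{31010}{38841} \approx 0.79838$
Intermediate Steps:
$\frac{-17590 - 13420}{-38538 + Z{\left(-78,12 \cdot 7 \right)}} = \frac{-17590 - 13420}{-38538 - \left(219 + 12 \cdot 7\right)} = - \frac{31010}{-38538 - 303} = - \frac{31010}{-38841} = \left(-31010\right) \left(- \frac{1}{38841}\right) = \frac{31010}{38841}$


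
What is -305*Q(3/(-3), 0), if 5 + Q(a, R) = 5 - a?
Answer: -305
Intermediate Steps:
Q(a, R) = -a (Q(a, R) = -5 + (5 - a) = -a)
-305*Q(3/(-3), 0) = -(-305)*3/(-3) = -(-305)*3*(-1/3) = -(-305)*(-1) = -305*1 = -305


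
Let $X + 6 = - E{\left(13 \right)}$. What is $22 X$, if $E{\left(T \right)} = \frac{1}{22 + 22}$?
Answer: $- \frac{265}{2} \approx -132.5$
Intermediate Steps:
$E{\left(T \right)} = \frac{1}{44}$
$X = - \frac{265}{44}$ ($X = -6 - \frac{1}{44} = - \frac{265}{44} \approx -6.0227$)
$22 X = 22 \left(- \frac{265}{44}\right) = - \frac{265}{2}$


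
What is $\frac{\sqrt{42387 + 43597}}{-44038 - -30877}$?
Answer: $- \frac{4 \sqrt{5374}}{13161} \approx -0.02228$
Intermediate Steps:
$\frac{\sqrt{42387 + 43597}}{-44038 - -30877} = \frac{\sqrt{85984}}{-44038 + 30877} = \frac{4 \sqrt{5374}}{-13161} = 4 \sqrt{5374} \left(- \frac{1}{13161}\right) = - \frac{4 \sqrt{5374}}{13161}$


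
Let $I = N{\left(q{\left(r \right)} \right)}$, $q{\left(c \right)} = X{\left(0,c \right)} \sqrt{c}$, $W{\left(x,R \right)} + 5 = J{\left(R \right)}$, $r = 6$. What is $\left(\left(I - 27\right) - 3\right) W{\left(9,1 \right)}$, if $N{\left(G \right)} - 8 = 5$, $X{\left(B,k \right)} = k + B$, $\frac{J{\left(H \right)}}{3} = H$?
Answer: $34$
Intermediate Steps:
$J{\left(H \right)} = 3 H$
$W{\left(x,R \right)} = -5 + 3 R$
$X{\left(B,k \right)} = B + k$
$q{\left(c \right)} = c^{\frac{3}{2}}$ ($q{\left(c \right)} = \left(0 + c\right) \sqrt{c} = c \sqrt{c} = c^{\frac{3}{2}}$)
$N{\left(G \right)} = 13$ ($N{\left(G \right)} = 8 + 5 = 13$)
$I = 13$
$\left(\left(I - 27\right) - 3\right) W{\left(9,1 \right)} = \left(\left(13 - 27\right) - 3\right) \left(-5 + 3 \cdot 1\right) = \left(-14 - 3\right) \left(-5 + 3\right) = \left(-17\right) \left(-2\right) = 34$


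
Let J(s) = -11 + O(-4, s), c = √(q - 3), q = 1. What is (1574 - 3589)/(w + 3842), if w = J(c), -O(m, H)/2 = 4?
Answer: -2015/3823 ≈ -0.52707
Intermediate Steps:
O(m, H) = -8 (O(m, H) = -2*4 = -8)
c = I*√2 (c = √(1 - 3) = √(-2) = I*√2 ≈ 1.4142*I)
J(s) = -19 (J(s) = -11 - 8 = -19)
w = -19
(1574 - 3589)/(w + 3842) = (1574 - 3589)/(-19 + 3842) = -2015/3823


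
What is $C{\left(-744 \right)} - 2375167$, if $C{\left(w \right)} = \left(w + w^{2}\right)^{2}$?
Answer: $305576620097$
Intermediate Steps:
$C{\left(-744 \right)} - 2375167 = \left(-744\right)^{2} \left(1 - 744\right)^{2} - 2375167 = 553536 \left(-743\right)^{2} - 2375167 = 553536 \cdot 552049 - 2375167 = 305578995264 - 2375167 = 305576620097$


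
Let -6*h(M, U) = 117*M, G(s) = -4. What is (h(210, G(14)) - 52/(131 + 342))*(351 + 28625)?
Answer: -56126135312/473 ≈ -1.1866e+8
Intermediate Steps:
h(M, U) = -39*M/2
(h(210, G(14)) - 52/(131 + 342))*(351 + 28625) = (-39/2*210 - 52/(131 + 342))*(351 + 28625) = (-4095 - 52/473)*28976 = -1936987/473*28976 = -56126135312/473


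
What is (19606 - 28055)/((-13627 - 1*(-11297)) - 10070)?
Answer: 8449/12400 ≈ 0.68137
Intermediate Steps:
(19606 - 28055)/((-13627 - 1*(-11297)) - 10070) = -8449/((-13627 + 11297) - 10070) = -8449/(-2330 - 10070) = -8449/(-12400) = -8449*(-1/12400) = 8449/12400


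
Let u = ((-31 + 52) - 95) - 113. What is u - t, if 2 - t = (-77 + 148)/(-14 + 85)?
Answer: -188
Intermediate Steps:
t = 1 (t = 2 - (-77 + 148)/(-14 + 85) = 2 - 71/71 = 2 - 1*1 = 2 - 1 = 1)
u = -187 (u = (21 - 95) - 113 = -74 - 113 = -187)
u - t = -187 - 1*1 = -187 - 1 = -188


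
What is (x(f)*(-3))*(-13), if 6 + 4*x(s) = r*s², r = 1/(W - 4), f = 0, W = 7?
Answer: -117/2 ≈ -58.500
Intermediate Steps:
r = ⅓ (r = 1/(7 - 4) = 1/3 = ⅓ ≈ 0.33333)
x(s) = -3/2 + s²/12 (x(s) = -3/2 + (s²/3)/4 = -3/2 + s²/12)
(x(f)*(-3))*(-13) = ((-3/2 + (1/12)*0²)*(-3))*(-13) = ((-3/2 + (1/12)*0)*(-3))*(-13) = ((-3/2 + 0)*(-3))*(-13) = -3/2*(-3)*(-13) = (9/2)*(-13) = -117/2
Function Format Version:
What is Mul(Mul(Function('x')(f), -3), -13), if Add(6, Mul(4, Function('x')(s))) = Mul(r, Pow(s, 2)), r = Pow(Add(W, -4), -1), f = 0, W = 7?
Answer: Rational(-117, 2) ≈ -58.500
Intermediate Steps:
r = Rational(1, 3) (r = Pow(Add(7, -4), -1) = Pow(3, -1) = Rational(1, 3) ≈ 0.33333)
Function('x')(s) = Add(Rational(-3, 2), Mul(Rational(1, 12), Pow(s, 2))) (Function('x')(s) = Add(Rational(-3, 2), Mul(Rational(1, 4), Mul(Rational(1, 3), Pow(s, 2)))) = Add(Rational(-3, 2), Mul(Rational(1, 12), Pow(s, 2))))
Mul(Mul(Function('x')(f), -3), -13) = Mul(Mul(Add(Rational(-3, 2), Mul(Rational(1, 12), Pow(0, 2))), -3), -13) = Mul(Mul(Add(Rational(-3, 2), Mul(Rational(1, 12), 0)), -3), -13) = Mul(Mul(Add(Rational(-3, 2), 0), -3), -13) = Mul(Mul(Rational(-3, 2), -3), -13) = Mul(Rational(9, 2), -13) = Rational(-117, 2)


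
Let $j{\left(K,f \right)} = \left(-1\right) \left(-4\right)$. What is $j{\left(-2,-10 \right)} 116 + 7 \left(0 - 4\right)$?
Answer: $436$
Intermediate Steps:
$j{\left(K,f \right)} = 4$
$j{\left(-2,-10 \right)} 116 + 7 \left(0 - 4\right) = 4 \cdot 116 + 7 \left(0 - 4\right) = 464 + 7 \left(-4\right) = 464 - 28 = 436$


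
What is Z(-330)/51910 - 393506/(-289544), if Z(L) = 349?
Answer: 5131986829/3757557260 ≈ 1.3658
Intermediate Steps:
Z(-330)/51910 - 393506/(-289544) = 349/51910 - 393506/(-289544) = 349*(1/51910) - 393506*(-1/289544) = 349/51910 + 196753/144772 = 5131986829/3757557260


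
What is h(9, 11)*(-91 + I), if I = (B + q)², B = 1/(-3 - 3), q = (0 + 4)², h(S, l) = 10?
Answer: 28745/18 ≈ 1596.9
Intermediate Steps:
q = 16 (q = 4² = 16)
B = -⅙ (B = 1/(-6) = -⅙ ≈ -0.16667)
I = 9025/36 (I = (-⅙ + 16)² = (95/6)² = 9025/36 ≈ 250.69)
h(9, 11)*(-91 + I) = 10*(-91 + 9025/36) = 10*(5749/36) = 28745/18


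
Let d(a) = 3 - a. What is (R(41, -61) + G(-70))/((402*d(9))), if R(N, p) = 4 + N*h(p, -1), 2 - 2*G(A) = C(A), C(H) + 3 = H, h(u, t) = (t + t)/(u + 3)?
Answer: -2489/139896 ≈ -0.017792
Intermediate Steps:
h(u, t) = 2*t/(3 + u) (h(u, t) = (2*t)/(3 + u) = 2*t/(3 + u))
C(H) = -3 + H
G(A) = 5/2 - A/2 (G(A) = 1 - (-3 + A)/2 = 1 + (3/2 - A/2) = 5/2 - A/2)
R(N, p) = 4 - 2*N/(3 + p) (R(N, p) = 4 + N*(2*(-1)/(3 + p)) = 4 + N*(-2/(3 + p)) = 4 - 2*N/(3 + p))
(R(41, -61) + G(-70))/((402*d(9))) = (2*(6 - 1*41 + 2*(-61))/(3 - 61) + (5/2 - ½*(-70)))/((402*(3 - 1*9))) = (2*(6 - 41 - 122)/(-58) + (5/2 + 35))/((402*(3 - 9))) = (2*(-1/58)*(-157) + 75/2)/((402*(-6))) = (157/29 + 75/2)/(-2412) = (2489/58)*(-1/2412) = -2489/139896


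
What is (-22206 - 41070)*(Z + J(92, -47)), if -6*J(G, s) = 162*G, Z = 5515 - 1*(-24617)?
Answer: -1749454848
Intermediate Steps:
Z = 30132 (Z = 5515 + 24617 = 30132)
J(G, s) = -27*G
(-22206 - 41070)*(Z + J(92, -47)) = (-22206 - 41070)*(30132 - 27*92) = -63276*(30132 - 2484) = -63276*27648 = -1749454848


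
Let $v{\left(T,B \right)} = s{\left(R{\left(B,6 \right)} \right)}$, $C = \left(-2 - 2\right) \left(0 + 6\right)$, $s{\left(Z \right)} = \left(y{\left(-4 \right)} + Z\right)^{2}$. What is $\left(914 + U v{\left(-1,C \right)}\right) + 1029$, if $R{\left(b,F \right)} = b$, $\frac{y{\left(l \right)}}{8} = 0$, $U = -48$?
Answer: $-25705$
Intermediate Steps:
$y{\left(l \right)} = 0$ ($y{\left(l \right)} = 8 \cdot 0 = 0$)
$s{\left(Z \right)} = Z^{2}$ ($s{\left(Z \right)} = \left(0 + Z\right)^{2} = Z^{2}$)
$C = -24$ ($C = \left(-4\right) 6 = -24$)
$v{\left(T,B \right)} = B^{2}$
$\left(914 + U v{\left(-1,C \right)}\right) + 1029 = \left(914 - 48 \left(-24\right)^{2}\right) + 1029 = \left(914 - 27648\right) + 1029 = -26734 + 1029 = -25705$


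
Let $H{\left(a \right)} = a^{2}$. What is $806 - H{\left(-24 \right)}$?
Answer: $230$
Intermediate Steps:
$806 - H{\left(-24 \right)} = 806 - \left(-24\right)^{2} = 806 - 576 = 230$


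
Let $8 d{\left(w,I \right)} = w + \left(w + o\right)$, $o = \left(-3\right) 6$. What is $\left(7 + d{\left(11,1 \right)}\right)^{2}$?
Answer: $\frac{225}{4} \approx 56.25$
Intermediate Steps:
$o = -18$
$d{\left(w,I \right)} = - \frac{9}{4} + \frac{w}{4}$ ($d{\left(w,I \right)} = \frac{w + \left(w - 18\right)}{8} = \frac{w + \left(-18 + w\right)}{8} = \frac{-18 + 2 w}{8} = - \frac{9}{4} + \frac{w}{4}$)
$\left(7 + d{\left(11,1 \right)}\right)^{2} = \left(7 + \left(- \frac{9}{4} + \frac{1}{4} \cdot 11\right)\right)^{2} = \left(7 + \left(- \frac{9}{4} + \frac{11}{4}\right)\right)^{2} = \left(7 + \frac{1}{2}\right)^{2} = \left(\frac{15}{2}\right)^{2} = \frac{225}{4}$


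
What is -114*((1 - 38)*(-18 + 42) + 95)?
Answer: 90402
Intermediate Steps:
-114*((1 - 38)*(-18 + 42) + 95) = -114*(-37*24 + 95) = -114*(-888 + 95) = -114*(-793) = 90402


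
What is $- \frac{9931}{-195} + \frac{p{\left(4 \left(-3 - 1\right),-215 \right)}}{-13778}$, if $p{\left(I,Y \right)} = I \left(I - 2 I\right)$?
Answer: $\frac{68439619}{1343355} \approx 50.947$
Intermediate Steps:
$p{\left(I,Y \right)} = - I^{2}$ ($p{\left(I,Y \right)} = I \left(- I\right) = - I^{2}$)
$- \frac{9931}{-195} + \frac{p{\left(4 \left(-3 - 1\right),-215 \right)}}{-13778} = - \frac{9931}{-195} + \frac{\left(-1\right) \left(4 \left(-3 - 1\right)\right)^{2}}{-13778} = \left(-9931\right) \left(- \frac{1}{195}\right) + - \left(4 \left(-4\right)\right)^{2} \left(- \frac{1}{13778}\right) = \frac{9931}{195} + - \left(-16\right)^{2} \left(- \frac{1}{13778}\right) = \frac{9931}{195} + \left(-1\right) 256 \left(- \frac{1}{13778}\right) = \frac{9931}{195} - - \frac{128}{6889} = \frac{9931}{195} + \frac{128}{6889} = \frac{68439619}{1343355}$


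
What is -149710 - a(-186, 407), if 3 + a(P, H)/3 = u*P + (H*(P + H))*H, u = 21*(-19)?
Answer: -110197630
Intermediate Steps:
u = -399
a(P, H) = -9 - 1197*P + 3*H²*(H + P) (a(P, H) = -9 + 3*(-399*P + (H*(P + H))*H) = -9 + 3*(-399*P + (H*(H + P))*H) = -9 + 3*(-399*P + H²*(H + P)) = -9 + (-1197*P + 3*H²*(H + P)) = -9 - 1197*P + 3*H²*(H + P))
-149710 - a(-186, 407) = -149710 - (-9 - 1197*(-186) + 3*407³ + 3*(-186)*407²) = -149710 - (-9 + 222642 + 3*67419143 + 3*(-186)*165649) = -149710 - (-9 + 222642 + 202257429 - 92432142) = -149710 - 1*110047920 = -149710 - 110047920 = -110197630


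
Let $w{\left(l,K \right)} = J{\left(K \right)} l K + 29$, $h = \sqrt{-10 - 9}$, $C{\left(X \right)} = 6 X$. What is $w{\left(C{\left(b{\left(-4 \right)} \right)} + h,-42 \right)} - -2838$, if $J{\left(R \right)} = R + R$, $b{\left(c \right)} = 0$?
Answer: $2867 + 3528 i \sqrt{19} \approx 2867.0 + 15378.0 i$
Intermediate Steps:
$h = i \sqrt{19}$ ($h = \sqrt{-19} = i \sqrt{19} \approx 4.3589 i$)
$J{\left(R \right)} = 2 R$
$w{\left(l,K \right)} = 29 + 2 l K^{2}$ ($w{\left(l,K \right)} = 2 K l K + 29 = 2 l K^{2} + 29 = 29 + 2 l K^{2}$)
$w{\left(C{\left(b{\left(-4 \right)} \right)} + h,-42 \right)} - -2838 = \left(29 + 2 \left(6 \cdot 0 + i \sqrt{19}\right) \left(-42\right)^{2}\right) - -2838 = \left(29 + 2 \left(0 + i \sqrt{19}\right) 1764\right) + 2838 = \left(29 + 2 i \sqrt{19} \cdot 1764\right) + 2838 = \left(29 + 3528 i \sqrt{19}\right) + 2838 = 2867 + 3528 i \sqrt{19}$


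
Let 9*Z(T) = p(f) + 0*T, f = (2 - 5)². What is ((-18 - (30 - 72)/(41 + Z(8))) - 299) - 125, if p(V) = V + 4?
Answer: -84233/191 ≈ -441.01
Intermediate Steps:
f = 9 (f = (-3)² = 9)
p(V) = 4 + V
Z(T) = 13/9 (Z(T) = ((4 + 9) + 0*T)/9 = (13 + 0)/9 = (⅑)*13 = 13/9)
((-18 - (30 - 72)/(41 + Z(8))) - 299) - 125 = ((-18 - (30 - 72)/(41 + 13/9)) - 299) - 125 = ((-18 - (-42)/382/9) - 299) - 125 = ((-18 - (-42)*9/382) - 299) - 125 = ((-18 - 1*(-189/191)) - 299) - 125 = ((-18 + 189/191) - 299) - 125 = (-3249/191 - 299) - 125 = -60358/191 - 125 = -84233/191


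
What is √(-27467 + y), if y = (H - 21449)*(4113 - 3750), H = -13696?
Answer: 11*I*√105662 ≈ 3575.6*I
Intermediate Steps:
y = -12757635 (y = (-13696 - 21449)*(4113 - 3750) = -35145*363 = -12757635)
√(-27467 + y) = √(-27467 - 12757635) = √(-12785102) = 11*I*√105662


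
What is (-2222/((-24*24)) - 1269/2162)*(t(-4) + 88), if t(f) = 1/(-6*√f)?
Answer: 238315/828 + 21665*I/79488 ≈ 287.82 + 0.27256*I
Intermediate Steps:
t(f) = -1/(6*√f)
(-2222/((-24*24)) - 1269/2162)*(t(-4) + 88) = (-2222/((-24*24)) - 1269/2162)*(-(-1)*I/12 + 88) = (-2222/(-576) - 1269*1/2162)*(-(-1)*I/12 + 88) = (-2222*(-1/576) - 27/46)*(I/12 + 88) = (1111/288 - 27/46)*(88 + I/12) = 21665*(88 + I/12)/6624 = 238315/828 + 21665*I/79488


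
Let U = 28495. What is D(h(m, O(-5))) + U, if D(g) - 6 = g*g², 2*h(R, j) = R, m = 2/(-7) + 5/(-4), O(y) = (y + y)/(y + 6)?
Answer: 5005152109/175616 ≈ 28501.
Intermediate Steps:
O(y) = 2*y/(6 + y) (O(y) = (2*y)/(6 + y) = 2*y/(6 + y))
m = -43/28 (m = 2*(-⅐) + 5*(-¼) = -2/7 - 5/4 = -43/28 ≈ -1.5357)
h(R, j) = R/2
D(g) = 6 + g³ (D(g) = 6 + g*g² = 6 + g³)
D(h(m, O(-5))) + U = (6 + ((½)*(-43/28))³) + 28495 = (6 + (-43/56)³) + 28495 = (6 - 79507/175616) + 28495 = 974189/175616 + 28495 = 5005152109/175616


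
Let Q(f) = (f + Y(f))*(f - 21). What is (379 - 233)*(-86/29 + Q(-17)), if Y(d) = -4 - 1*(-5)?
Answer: 2561716/29 ≈ 88335.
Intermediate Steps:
Y(d) = 1 (Y(d) = -4 + 5 = 1)
Q(f) = (1 + f)*(-21 + f) (Q(f) = (f + 1)*(f - 21) = (1 + f)*(-21 + f))
(379 - 233)*(-86/29 + Q(-17)) = (379 - 233)*(-86/29 + (-21 + (-17)² - 20*(-17))) = 146*(-86*1/29 + (-21 + 289 + 340)) = 146*(-86/29 + 608) = 146*(17546/29) = 2561716/29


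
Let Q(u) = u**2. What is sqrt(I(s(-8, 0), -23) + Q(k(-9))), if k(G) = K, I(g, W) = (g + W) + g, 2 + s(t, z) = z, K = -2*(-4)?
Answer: sqrt(37) ≈ 6.0828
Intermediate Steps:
K = 8
s(t, z) = -2 + z
I(g, W) = W + 2*g (I(g, W) = (W + g) + g = W + 2*g)
k(G) = 8
sqrt(I(s(-8, 0), -23) + Q(k(-9))) = sqrt((-23 + 2*(-2 + 0)) + 8**2) = sqrt((-23 + 2*(-2)) + 64) = sqrt((-23 - 4) + 64) = sqrt(-27 + 64) = sqrt(37)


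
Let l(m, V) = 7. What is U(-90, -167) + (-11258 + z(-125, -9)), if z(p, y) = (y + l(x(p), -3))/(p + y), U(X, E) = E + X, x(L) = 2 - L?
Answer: -771504/67 ≈ -11515.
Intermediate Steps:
z(p, y) = (7 + y)/(p + y) (z(p, y) = (y + 7)/(p + y) = (7 + y)/(p + y))
U(-90, -167) + (-11258 + z(-125, -9)) = (-167 - 90) + (-11258 + (7 - 9)/(-125 - 9)) = -257 + (-11258 - 2/(-134)) = -257 + (-11258 - 1/134*(-2)) = -257 + (-11258 + 1/67) = -257 - 754285/67 = -771504/67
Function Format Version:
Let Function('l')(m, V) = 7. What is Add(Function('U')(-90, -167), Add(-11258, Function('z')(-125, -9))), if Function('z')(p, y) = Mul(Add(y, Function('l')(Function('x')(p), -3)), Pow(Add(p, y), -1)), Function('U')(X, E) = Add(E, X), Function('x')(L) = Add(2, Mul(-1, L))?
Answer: Rational(-771504, 67) ≈ -11515.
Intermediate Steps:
Function('z')(p, y) = Mul(Pow(Add(p, y), -1), Add(7, y)) (Function('z')(p, y) = Mul(Add(y, 7), Pow(Add(p, y), -1)) = Mul(Add(7, y), Pow(Add(p, y), -1)) = Mul(Pow(Add(p, y), -1), Add(7, y)))
Add(Function('U')(-90, -167), Add(-11258, Function('z')(-125, -9))) = Add(Add(-167, -90), Add(-11258, Mul(Pow(Add(-125, -9), -1), Add(7, -9)))) = Add(-257, Add(-11258, Mul(Pow(-134, -1), -2))) = Add(-257, Add(-11258, Mul(Rational(-1, 134), -2))) = Add(-257, Add(-11258, Rational(1, 67))) = Add(-257, Rational(-754285, 67)) = Rational(-771504, 67)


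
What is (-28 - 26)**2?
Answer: 2916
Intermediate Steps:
(-28 - 26)**2 = (-54)**2 = 2916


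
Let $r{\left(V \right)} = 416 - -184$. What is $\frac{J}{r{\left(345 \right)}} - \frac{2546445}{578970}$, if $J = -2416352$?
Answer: $- \frac{3890342179}{964950} \approx -4031.7$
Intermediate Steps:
$r{\left(V \right)} = 600$ ($r{\left(V \right)} = 416 + 184 = 600$)
$\frac{J}{r{\left(345 \right)}} - \frac{2546445}{578970} = - \frac{2416352}{600} - \frac{2546445}{578970} = \left(-2416352\right) \frac{1}{600} - \frac{169763}{38598} = - \frac{302044}{75} - \frac{169763}{38598} = - \frac{3890342179}{964950}$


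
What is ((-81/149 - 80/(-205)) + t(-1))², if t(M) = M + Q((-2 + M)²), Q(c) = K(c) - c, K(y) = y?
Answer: 49646116/37319881 ≈ 1.3303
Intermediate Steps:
Q(c) = 0 (Q(c) = c - c = 0)
t(M) = M (t(M) = M + 0 = M)
((-81/149 - 80/(-205)) + t(-1))² = ((-81/149 - 80/(-205)) - 1)² = ((-81*1/149 - 80*(-1/205)) - 1)² = ((-81/149 + 16/41) - 1)² = (-937/6109 - 1)² = (-7046/6109)² = 49646116/37319881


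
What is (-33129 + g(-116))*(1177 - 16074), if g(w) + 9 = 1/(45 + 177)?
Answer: 109591791595/222 ≈ 4.9366e+8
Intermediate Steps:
g(w) = -1997/222 (g(w) = -9 + 1/(45 + 177) = -9 + 1/222 = -1997/222)
(-33129 + g(-116))*(1177 - 16074) = (-33129 - 1997/222)*(1177 - 16074) = -7356635/222*(-14897) = 109591791595/222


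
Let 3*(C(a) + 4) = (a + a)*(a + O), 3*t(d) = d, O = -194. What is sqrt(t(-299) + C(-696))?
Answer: sqrt(3715707)/3 ≈ 642.54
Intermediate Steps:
t(d) = d/3
C(a) = -4 + 2*a*(-194 + a)/3 (C(a) = -4 + ((a + a)*(a - 194))/3 = -4 + ((2*a)*(-194 + a))/3 = -4 + (2*a*(-194 + a))/3 = -4 + 2*a*(-194 + a)/3)
sqrt(t(-299) + C(-696)) = sqrt((1/3)*(-299) + (-4 - 388/3*(-696) + (2/3)*(-696)**2)) = sqrt(-299/3 + (-4 + 90016 + (2/3)*484416)) = sqrt(-299/3 + (-4 + 90016 + 322944)) = sqrt(-299/3 + 412956) = sqrt(1238569/3) = sqrt(3715707)/3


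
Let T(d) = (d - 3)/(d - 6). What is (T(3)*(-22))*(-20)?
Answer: 0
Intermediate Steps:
T(d) = (-3 + d)/(-6 + d)
(T(3)*(-22))*(-20) = (((-3 + 3)/(-6 + 3))*(-22))*(-20) = ((0/(-3))*(-22))*(-20) = (-⅓*0*(-22))*(-20) = (0*(-22))*(-20) = 0*(-20) = 0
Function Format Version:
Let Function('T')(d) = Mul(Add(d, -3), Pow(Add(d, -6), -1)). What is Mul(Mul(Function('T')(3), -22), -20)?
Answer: 0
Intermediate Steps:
Function('T')(d) = Mul(Pow(Add(-6, d), -1), Add(-3, d)) (Function('T')(d) = Mul(Add(-3, d), Pow(Add(-6, d), -1)) = Mul(Pow(Add(-6, d), -1), Add(-3, d)))
Mul(Mul(Function('T')(3), -22), -20) = Mul(Mul(Mul(Pow(Add(-6, 3), -1), Add(-3, 3)), -22), -20) = Mul(Mul(Mul(Pow(-3, -1), 0), -22), -20) = Mul(Mul(Mul(Rational(-1, 3), 0), -22), -20) = Mul(Mul(0, -22), -20) = Mul(0, -20) = 0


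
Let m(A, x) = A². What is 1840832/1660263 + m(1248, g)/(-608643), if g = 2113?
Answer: -162828528064/112278605901 ≈ -1.4502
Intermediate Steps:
1840832/1660263 + m(1248, g)/(-608643) = 1840832/1660263 + 1248²/(-608643) = 1840832*(1/1660263) + 1557504*(-1/608643) = 1840832/1660263 - 173056/67627 = -162828528064/112278605901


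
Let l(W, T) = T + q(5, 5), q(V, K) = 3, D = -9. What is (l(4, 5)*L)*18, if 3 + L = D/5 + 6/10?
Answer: -3024/5 ≈ -604.80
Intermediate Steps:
l(W, T) = 3 + T (l(W, T) = T + 3 = 3 + T)
L = -21/5 (L = -3 + (-9/5 + 6/10) = -3 + (-9*⅕ + 6*(⅒)) = -3 + (-9/5 + ⅗) = -3 - 6/5 = -21/5 ≈ -4.2000)
(l(4, 5)*L)*18 = ((3 + 5)*(-21/5))*18 = (8*(-21/5))*18 = -168/5*18 = -3024/5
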